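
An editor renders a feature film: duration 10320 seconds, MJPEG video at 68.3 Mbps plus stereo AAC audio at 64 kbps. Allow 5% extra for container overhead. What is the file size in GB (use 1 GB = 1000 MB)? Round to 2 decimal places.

Audio: 64 kbps = 0.064 Mbps.
Total bitrate: 68.3 + 0.064 = 68.364 Mbps.
Stream data: 68.364 Mbps × 10320 s = 705516.5 Mb.
With 5% container overhead: ×1.05.
740,792 Mb ÷ 8 = 92,599 MB → 92.60 GB.

92.60 GB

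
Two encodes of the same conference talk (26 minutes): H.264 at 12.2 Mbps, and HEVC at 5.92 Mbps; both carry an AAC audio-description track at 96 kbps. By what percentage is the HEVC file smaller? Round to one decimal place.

26 min = 1560 s
Audio: 96 kbps = 0.096 Mbps.
H.264: 12.296 Mbps × 1560 s = 19181.8 Mb = 2.233 GiB.
HEVC: 6.016 Mbps × 1560 s = 9385.0 Mb = 1.093 GiB.
Reduction: (1 − 1.093/2.233) × 100 = 51.07%.

51.1%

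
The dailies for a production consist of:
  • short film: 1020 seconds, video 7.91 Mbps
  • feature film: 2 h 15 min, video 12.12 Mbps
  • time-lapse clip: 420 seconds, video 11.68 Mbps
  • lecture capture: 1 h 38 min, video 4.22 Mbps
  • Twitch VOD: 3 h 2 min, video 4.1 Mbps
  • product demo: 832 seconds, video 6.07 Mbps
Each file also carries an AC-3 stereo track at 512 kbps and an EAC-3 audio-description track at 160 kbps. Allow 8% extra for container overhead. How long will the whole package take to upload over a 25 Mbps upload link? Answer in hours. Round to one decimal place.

Audio total: 512 + 160 = 672 kbps = 0.672 Mbps.
short film: 8.582 Mbps × 1020 s × 1.08 = 9453.9 Mb
feature film: 12.792 Mbps × 8100 s × 1.08 = 111904.4 Mb
time-lapse clip: 12.352 Mbps × 420 s × 1.08 = 5602.9 Mb
lecture capture: 4.892 Mbps × 5880 s × 1.08 = 31066.2 Mb
Twitch VOD: 4.772 Mbps × 10920 s × 1.08 = 56279.1 Mb
product demo: 6.742 Mbps × 832 s × 1.08 = 6058.1 Mb
Total: 220364.5 Mb = 27545.6 MB.
At 25 Mbps: 220364.5 / 25 = 8815 s ≈ 2.45 hours.

2.4 hours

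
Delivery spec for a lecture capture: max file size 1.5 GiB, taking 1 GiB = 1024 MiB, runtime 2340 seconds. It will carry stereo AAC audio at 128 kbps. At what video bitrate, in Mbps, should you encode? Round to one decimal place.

5.4 Mbps

Budget: 1.5 GiB = 12884.9 Mb.
Total bitrate budget: 12884.9 Mb / 2340 s = 5.506 Mbps.
Audio: 128 kbps = 0.128 Mbps.
Video: 5.506 − 0.128 = 5.378 Mbps.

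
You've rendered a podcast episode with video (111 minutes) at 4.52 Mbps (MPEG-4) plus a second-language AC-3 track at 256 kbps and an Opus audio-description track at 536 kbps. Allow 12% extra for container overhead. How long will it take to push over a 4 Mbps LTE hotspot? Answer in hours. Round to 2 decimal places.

2.75 hours

111 min = 6660 s
Audio total: 256 + 536 = 792 kbps = 0.792 Mbps.
Total bitrate: 5.312 Mbps.
File: 5.312 Mbps × 6660 s = 35377.9 Mb.
With 12% container overhead: ×1.12. → 39623.3 Mb.
At 4 Mbps: 39623.3 / 4 = 9905.8 s ≈ 2.75 hours.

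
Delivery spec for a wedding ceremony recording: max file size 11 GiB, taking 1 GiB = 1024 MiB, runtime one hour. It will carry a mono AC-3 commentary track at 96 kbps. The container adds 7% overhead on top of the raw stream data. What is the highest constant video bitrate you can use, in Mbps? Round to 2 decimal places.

24.43 Mbps

Budget: 11 GiB = 94489.3 Mb.
Stream payload after overhead: 94489.3 / 1.07 = 88307.7 Mb.
1 h = 3600 s
Total bitrate budget: 88307.7 Mb / 3600 s = 24.530 Mbps.
Audio: 96 kbps = 0.096 Mbps.
Video: 24.530 − 0.096 = 24.434 Mbps.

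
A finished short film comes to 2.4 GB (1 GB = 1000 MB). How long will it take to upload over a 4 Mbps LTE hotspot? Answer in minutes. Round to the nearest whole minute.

File: 2.4 GB = 19200.0 Mb.
At 4 Mbps: 19200.0 / 4 = 4800.0 s ≈ 80 minutes.

80 minutes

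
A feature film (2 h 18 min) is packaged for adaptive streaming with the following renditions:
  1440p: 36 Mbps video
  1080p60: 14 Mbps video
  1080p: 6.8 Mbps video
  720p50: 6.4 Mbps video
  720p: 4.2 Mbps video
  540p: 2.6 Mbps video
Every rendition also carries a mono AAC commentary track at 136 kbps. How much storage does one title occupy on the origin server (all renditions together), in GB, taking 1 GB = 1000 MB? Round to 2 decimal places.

2 h 18 min = 138 min = 8280 s
Audio: 136 kbps = 0.136 Mbps.
Sum of rendition bitrates: (36+0.136) + (14+0.136) + (6.8+0.136) + (6.4+0.136) + (4.2+0.136) + (2.6+0.136) = 70.816 Mbps.
× 8280 s = 586,356 Mb = 73,295 MB = 73.29 GB.

73.29 GB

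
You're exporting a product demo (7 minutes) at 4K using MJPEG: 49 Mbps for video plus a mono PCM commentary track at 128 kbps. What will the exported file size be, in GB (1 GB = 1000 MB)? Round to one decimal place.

2.6 GB

7 min = 420 s
Audio: 128 kbps = 0.128 Mbps.
Total bitrate: 49 + 0.128 = 49.128 Mbps.
Stream data: 49.128 Mbps × 420 s = 20633.8 Mb.
20,634 Mb ÷ 8 = 2,579 MB → 2.579 GB.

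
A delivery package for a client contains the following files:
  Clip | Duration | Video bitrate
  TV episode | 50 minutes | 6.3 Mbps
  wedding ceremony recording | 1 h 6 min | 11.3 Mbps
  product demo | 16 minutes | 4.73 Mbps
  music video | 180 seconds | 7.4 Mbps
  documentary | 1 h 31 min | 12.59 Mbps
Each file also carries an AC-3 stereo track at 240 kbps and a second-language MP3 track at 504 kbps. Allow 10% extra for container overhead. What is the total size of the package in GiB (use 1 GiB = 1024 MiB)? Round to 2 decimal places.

Audio total: 240 + 504 = 744 kbps = 0.744 Mbps.
TV episode: 7.044 Mbps × 3000 s × 1.10 = 23245.2 Mb
wedding ceremony recording: 12.044 Mbps × 3960 s × 1.10 = 52463.7 Mb
product demo: 5.474 Mbps × 960 s × 1.10 = 5780.5 Mb
music video: 8.144 Mbps × 180 s × 1.10 = 1612.5 Mb
documentary: 13.334 Mbps × 5460 s × 1.10 = 80084.0 Mb
Total: 163185.9 Mb = 20398.2 MB.
= 19.00 GiB.

19.00 GiB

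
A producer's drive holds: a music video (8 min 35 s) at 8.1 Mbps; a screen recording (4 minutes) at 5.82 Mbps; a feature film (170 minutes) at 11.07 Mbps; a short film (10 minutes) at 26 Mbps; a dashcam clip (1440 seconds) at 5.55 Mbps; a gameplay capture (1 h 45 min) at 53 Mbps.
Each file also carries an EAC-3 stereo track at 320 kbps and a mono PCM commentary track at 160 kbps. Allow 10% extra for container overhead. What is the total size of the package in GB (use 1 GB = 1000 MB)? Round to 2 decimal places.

66.72 GB

Audio total: 320 + 160 = 480 kbps = 0.480 Mbps.
music video: 8.580 Mbps × 515 s × 1.10 = 4860.6 Mb
screen recording: 6.300 Mbps × 240 s × 1.10 = 1663.2 Mb
feature film: 11.550 Mbps × 10200 s × 1.10 = 129591.0 Mb
short film: 26.480 Mbps × 600 s × 1.10 = 17476.8 Mb
dashcam clip: 6.030 Mbps × 1440 s × 1.10 = 9551.5 Mb
gameplay capture: 53.480 Mbps × 6300 s × 1.10 = 370616.4 Mb
Total: 533759.5 Mb = 66719.9 MB.
= 66.72 GB.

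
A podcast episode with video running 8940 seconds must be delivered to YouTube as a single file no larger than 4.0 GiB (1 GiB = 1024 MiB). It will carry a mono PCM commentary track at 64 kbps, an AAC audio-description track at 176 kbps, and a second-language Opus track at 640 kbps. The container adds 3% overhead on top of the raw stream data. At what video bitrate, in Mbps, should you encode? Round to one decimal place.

Budget: 4.0 GiB = 34359.7 Mb.
Stream payload after overhead: 34359.7 / 1.03 = 33359.0 Mb.
Total bitrate budget: 33359.0 Mb / 8940 s = 3.731 Mbps.
Audio total: 64 + 176 + 640 = 880 kbps = 0.880 Mbps.
Video: 3.731 − 0.880 = 2.851 Mbps.

2.9 Mbps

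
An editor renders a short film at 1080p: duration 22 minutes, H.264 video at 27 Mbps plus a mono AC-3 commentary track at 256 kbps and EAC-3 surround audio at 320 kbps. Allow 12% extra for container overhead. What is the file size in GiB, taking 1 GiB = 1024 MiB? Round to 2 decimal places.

4.75 GiB

22 min = 1320 s
Audio total: 256 + 320 = 576 kbps = 0.576 Mbps.
Total bitrate: 27 + 0.576 = 27.576 Mbps.
Stream data: 27.576 Mbps × 1320 s = 36400.3 Mb.
With 12% container overhead: ×1.12.
40,768 Mb = 5,096,044,800 bytes ÷ 1,073,741,824 = 4.746 GiB.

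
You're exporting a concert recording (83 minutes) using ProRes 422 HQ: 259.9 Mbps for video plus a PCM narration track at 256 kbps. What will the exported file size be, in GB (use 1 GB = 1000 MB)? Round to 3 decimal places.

161.947 GB

83 min = 4980 s
Audio: 256 kbps = 0.256 Mbps.
Total bitrate: 259.9 + 0.256 = 260.156 Mbps.
Stream data: 260.156 Mbps × 4980 s = 1295576.9 Mb.
1,295,577 Mb ÷ 8 = 161,947 MB → 161.9 GB.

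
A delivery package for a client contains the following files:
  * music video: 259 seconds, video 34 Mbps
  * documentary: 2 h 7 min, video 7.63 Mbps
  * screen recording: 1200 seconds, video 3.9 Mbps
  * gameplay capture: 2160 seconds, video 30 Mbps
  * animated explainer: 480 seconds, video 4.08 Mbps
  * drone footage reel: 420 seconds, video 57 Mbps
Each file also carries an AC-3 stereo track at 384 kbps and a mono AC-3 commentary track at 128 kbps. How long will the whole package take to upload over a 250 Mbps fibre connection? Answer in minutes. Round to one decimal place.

11.2 minutes

Audio total: 384 + 128 = 512 kbps = 0.512 Mbps.
music video: 34.512 Mbps × 259 s = 8938.6 Mb
documentary: 8.142 Mbps × 7620 s = 62042.0 Mb
screen recording: 4.412 Mbps × 1200 s = 5294.4 Mb
gameplay capture: 30.512 Mbps × 2160 s = 65905.9 Mb
animated explainer: 4.592 Mbps × 480 s = 2204.2 Mb
drone footage reel: 57.512 Mbps × 420 s = 24155.0 Mb
Total: 168540.2 Mb = 21067.5 MB.
At 250 Mbps: 168540.2 / 250 = 674 s ≈ 11.2 minutes.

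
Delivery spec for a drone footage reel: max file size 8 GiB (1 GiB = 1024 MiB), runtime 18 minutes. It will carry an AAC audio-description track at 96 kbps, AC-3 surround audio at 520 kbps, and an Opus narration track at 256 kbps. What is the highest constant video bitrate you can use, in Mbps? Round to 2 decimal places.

62.76 Mbps

Budget: 8 GiB = 68719.5 Mb.
18 min = 1080 s
Total bitrate budget: 68719.5 Mb / 1080 s = 63.629 Mbps.
Audio total: 96 + 520 + 256 = 872 kbps = 0.872 Mbps.
Video: 63.629 − 0.872 = 62.757 Mbps.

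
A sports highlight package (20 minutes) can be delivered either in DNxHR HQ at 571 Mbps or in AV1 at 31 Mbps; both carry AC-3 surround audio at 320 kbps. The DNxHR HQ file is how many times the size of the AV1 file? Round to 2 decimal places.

20 min = 1200 s
Audio: 320 kbps = 0.320 Mbps.
DNxHR HQ: 571.320 Mbps × 1200 s = 685584.0 Mb = 79.812 GiB.
AV1: 31.320 Mbps × 1200 s = 37584.0 Mb = 4.375 GiB.
Ratio: 79.812 / 4.375 = 18.241.

18.24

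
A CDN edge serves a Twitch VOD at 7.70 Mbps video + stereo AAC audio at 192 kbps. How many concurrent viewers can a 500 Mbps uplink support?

Audio: 192 kbps = 0.192 Mbps.
Per-viewer media rate: 7.892 Mbps.
500 Mbps = 500.0 Mbps; 500.0 / 7.892 = 63.36 → 63 viewers.

63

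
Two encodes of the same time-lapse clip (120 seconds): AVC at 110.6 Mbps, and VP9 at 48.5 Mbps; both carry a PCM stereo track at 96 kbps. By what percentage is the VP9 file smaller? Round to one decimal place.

56.1%

Audio: 96 kbps = 0.096 Mbps.
AVC: 110.696 Mbps × 120 s = 13283.5 Mb = 1.546 GiB.
VP9: 48.596 Mbps × 120 s = 5831.5 Mb = 0.679 GiB.
Reduction: (1 − 0.679/1.546) × 100 = 56.10%.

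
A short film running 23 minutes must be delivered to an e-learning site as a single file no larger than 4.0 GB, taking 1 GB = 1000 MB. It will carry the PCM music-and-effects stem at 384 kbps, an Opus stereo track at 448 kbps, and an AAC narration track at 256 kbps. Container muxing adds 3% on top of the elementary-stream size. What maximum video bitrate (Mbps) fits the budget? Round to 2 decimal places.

Budget: 4.0 GB = 32000.0 Mb.
Stream payload after overhead: 32000.0 / 1.03 = 31068.0 Mb.
23 min = 1380 s
Total bitrate budget: 31068.0 Mb / 1380 s = 22.513 Mbps.
Audio total: 384 + 448 + 256 = 1088 kbps = 1.088 Mbps.
Video: 22.513 − 1.088 = 21.425 Mbps.

21.43 Mbps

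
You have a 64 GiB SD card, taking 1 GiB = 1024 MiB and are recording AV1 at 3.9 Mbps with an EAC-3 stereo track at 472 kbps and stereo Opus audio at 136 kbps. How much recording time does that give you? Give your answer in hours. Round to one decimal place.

33.9 hours

Audio total: 472 + 136 = 608 kbps = 0.608 Mbps.
Total bitrate: 3.9 + 0.608 = 4.508 Mbps.
Capacity: 64 GiB = 549,756 Mb.
Recording time: 549,756 / 4.508 = 121,951 s ≈ 33.9 hours.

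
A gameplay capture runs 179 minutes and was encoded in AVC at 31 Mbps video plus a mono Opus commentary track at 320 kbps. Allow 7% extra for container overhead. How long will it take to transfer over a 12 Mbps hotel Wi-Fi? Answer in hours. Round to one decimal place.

8.3 hours

179 min = 10740 s
Audio: 320 kbps = 0.320 Mbps.
Total bitrate: 31.320 Mbps.
File: 31.320 Mbps × 10740 s = 336376.8 Mb.
With 7% container overhead: ×1.07. → 359923.2 Mb.
At 12 Mbps: 359923.2 / 12 = 29993.6 s ≈ 8.33 hours.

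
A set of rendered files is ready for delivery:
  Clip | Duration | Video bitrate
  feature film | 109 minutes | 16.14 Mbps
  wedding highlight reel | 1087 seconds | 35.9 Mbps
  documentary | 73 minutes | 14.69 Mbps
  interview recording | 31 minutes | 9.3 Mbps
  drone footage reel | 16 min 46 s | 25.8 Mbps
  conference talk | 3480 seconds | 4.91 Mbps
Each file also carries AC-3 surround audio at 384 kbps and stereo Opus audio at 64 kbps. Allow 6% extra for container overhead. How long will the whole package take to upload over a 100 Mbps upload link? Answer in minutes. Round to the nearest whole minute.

Audio total: 384 + 64 = 448 kbps = 0.448 Mbps.
feature film: 16.588 Mbps × 6540 s × 1.06 = 114994.7 Mb
wedding highlight reel: 36.348 Mbps × 1087 s × 1.06 = 41880.9 Mb
documentary: 15.138 Mbps × 4380 s × 1.06 = 70282.7 Mb
interview recording: 9.748 Mbps × 1860 s × 1.06 = 19219.2 Mb
drone footage reel: 26.248 Mbps × 1006 s × 1.06 = 27989.8 Mb
conference talk: 5.358 Mbps × 3480 s × 1.06 = 19764.6 Mb
Total: 294131.8 Mb = 36766.5 MB.
At 100 Mbps: 294131.8 / 100 = 2941 s ≈ 49 minutes.

49 minutes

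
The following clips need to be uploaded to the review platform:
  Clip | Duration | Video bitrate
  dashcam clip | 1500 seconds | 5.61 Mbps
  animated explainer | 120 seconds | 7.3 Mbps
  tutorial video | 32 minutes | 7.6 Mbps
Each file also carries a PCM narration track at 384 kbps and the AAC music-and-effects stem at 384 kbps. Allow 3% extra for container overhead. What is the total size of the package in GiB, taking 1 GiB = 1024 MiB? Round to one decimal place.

Audio total: 384 + 384 = 768 kbps = 0.768 Mbps.
dashcam clip: 6.378 Mbps × 1500 s × 1.03 = 9854.0 Mb
animated explainer: 8.068 Mbps × 120 s × 1.03 = 997.2 Mb
tutorial video: 8.368 Mbps × 1920 s × 1.03 = 16548.6 Mb
Total: 27399.8 Mb = 3425.0 MB.
= 3.190 GiB.

3.2 GiB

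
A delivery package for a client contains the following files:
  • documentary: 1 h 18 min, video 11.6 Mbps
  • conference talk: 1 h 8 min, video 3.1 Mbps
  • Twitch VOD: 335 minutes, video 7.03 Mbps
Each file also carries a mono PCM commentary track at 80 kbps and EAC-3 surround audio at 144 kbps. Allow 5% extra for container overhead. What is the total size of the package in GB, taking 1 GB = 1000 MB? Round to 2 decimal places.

Audio total: 80 + 144 = 224 kbps = 0.224 Mbps.
documentary: 11.824 Mbps × 4680 s × 1.05 = 58103.1 Mb
conference talk: 3.324 Mbps × 4080 s × 1.05 = 14240.0 Mb
Twitch VOD: 7.254 Mbps × 20100 s × 1.05 = 153095.7 Mb
Total: 225438.8 Mb = 28179.9 MB.
= 28.18 GB.

28.18 GB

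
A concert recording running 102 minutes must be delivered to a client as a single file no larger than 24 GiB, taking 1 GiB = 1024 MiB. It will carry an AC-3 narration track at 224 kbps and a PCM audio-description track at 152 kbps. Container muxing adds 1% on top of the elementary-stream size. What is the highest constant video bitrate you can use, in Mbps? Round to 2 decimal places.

32.98 Mbps

Budget: 24 GiB = 206158.4 Mb.
Stream payload after overhead: 206158.4 / 1.01 = 204117.3 Mb.
102 min = 6120 s
Total bitrate budget: 204117.3 Mb / 6120 s = 33.352 Mbps.
Audio total: 224 + 152 = 376 kbps = 0.376 Mbps.
Video: 33.352 − 0.376 = 32.976 Mbps.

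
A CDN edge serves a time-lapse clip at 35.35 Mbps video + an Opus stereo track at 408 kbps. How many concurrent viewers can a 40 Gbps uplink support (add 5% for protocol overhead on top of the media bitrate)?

1065

Audio: 408 kbps = 0.408 Mbps.
Per-viewer media rate: 35.758 Mbps.
On the wire with 5% overhead: 37.546 Mbps.
40 Gbps = 40,000 Mbps; 40,000 / 37.546 = 1065.36 → 1065 viewers.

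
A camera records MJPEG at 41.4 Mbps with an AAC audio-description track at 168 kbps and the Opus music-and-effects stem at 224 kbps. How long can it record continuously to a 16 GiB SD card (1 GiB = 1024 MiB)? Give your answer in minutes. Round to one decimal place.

54.8 minutes

Audio total: 168 + 224 = 392 kbps = 0.392 Mbps.
Total bitrate: 41.4 + 0.392 = 41.792 Mbps.
Capacity: 16 GiB = 137,439 Mb.
Recording time: 137,439 / 41.792 = 3,289 s ≈ 54.8 minutes.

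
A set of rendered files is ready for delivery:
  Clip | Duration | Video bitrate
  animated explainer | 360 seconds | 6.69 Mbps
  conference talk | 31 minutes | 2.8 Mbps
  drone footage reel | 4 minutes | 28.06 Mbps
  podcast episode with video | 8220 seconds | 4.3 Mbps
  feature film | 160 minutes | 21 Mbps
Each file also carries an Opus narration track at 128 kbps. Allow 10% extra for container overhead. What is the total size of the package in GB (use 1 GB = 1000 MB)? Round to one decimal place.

34.9 GB

Audio: 128 kbps = 0.128 Mbps.
animated explainer: 6.818 Mbps × 360 s × 1.10 = 2699.9 Mb
conference talk: 2.928 Mbps × 1860 s × 1.10 = 5990.7 Mb
drone footage reel: 28.188 Mbps × 240 s × 1.10 = 7441.6 Mb
podcast episode with video: 4.428 Mbps × 8220 s × 1.10 = 40038.0 Mb
feature film: 21.128 Mbps × 9600 s × 1.10 = 223111.7 Mb
Total: 279281.9 Mb = 34910.2 MB.
= 34.91 GB.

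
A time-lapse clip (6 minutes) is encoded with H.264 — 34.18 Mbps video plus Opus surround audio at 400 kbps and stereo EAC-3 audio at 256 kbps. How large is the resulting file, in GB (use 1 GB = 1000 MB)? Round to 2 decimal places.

1.57 GB

6 min = 360 s
Audio total: 400 + 256 = 656 kbps = 0.656 Mbps.
Total bitrate: 34.18 + 0.656 = 34.836 Mbps.
Stream data: 34.836 Mbps × 360 s = 12541.0 Mb.
12,541 Mb ÷ 8 = 1,568 MB → 1.568 GB.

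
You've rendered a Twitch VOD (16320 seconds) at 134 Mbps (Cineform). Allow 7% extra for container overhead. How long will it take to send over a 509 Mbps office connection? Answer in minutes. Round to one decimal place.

76.6 minutes

File: 134.000 Mbps × 16320 s = 2186880.0 Mb.
With 7% container overhead: ×1.07. → 2339961.6 Mb.
At 509 Mbps: 2339961.6 / 509 = 4597.2 s ≈ 76.6 minutes.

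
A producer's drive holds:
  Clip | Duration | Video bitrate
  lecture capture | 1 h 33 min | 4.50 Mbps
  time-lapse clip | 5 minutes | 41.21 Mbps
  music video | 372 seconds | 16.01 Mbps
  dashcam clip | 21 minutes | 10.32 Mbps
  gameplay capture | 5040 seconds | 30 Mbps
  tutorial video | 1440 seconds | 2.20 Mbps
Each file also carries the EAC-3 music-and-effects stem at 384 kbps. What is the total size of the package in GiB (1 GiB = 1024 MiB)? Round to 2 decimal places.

25.17 GiB

Audio: 384 kbps = 0.384 Mbps.
lecture capture: 4.884 Mbps × 5580 s = 27252.7 Mb
time-lapse clip: 41.594 Mbps × 300 s = 12478.2 Mb
music video: 16.394 Mbps × 372 s = 6098.6 Mb
dashcam clip: 10.704 Mbps × 1260 s = 13487.0 Mb
gameplay capture: 30.384 Mbps × 5040 s = 153135.4 Mb
tutorial video: 2.584 Mbps × 1440 s = 3721.0 Mb
Total: 216172.8 Mb = 27021.6 MB.
= 25.17 GiB.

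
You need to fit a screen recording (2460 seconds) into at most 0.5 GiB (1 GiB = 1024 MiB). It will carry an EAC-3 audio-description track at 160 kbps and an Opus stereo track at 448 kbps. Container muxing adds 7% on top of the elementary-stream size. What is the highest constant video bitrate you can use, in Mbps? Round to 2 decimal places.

Budget: 0.5 GiB = 4295.0 Mb.
Stream payload after overhead: 4295.0 / 1.07 = 4014.0 Mb.
Total bitrate budget: 4014.0 Mb / 2460 s = 1.632 Mbps.
Audio total: 160 + 448 = 608 kbps = 0.608 Mbps.
Video: 1.632 − 0.608 = 1.024 Mbps.

1.02 Mbps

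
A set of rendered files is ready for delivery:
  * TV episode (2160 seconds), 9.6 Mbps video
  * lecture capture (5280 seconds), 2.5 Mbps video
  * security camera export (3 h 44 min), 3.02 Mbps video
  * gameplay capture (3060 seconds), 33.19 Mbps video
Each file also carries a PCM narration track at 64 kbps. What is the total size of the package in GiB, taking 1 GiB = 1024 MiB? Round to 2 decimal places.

Audio: 64 kbps = 0.064 Mbps.
TV episode: 9.664 Mbps × 2160 s = 20874.2 Mb
lecture capture: 2.564 Mbps × 5280 s = 13537.9 Mb
security camera export: 3.084 Mbps × 13440 s = 41449.0 Mb
gameplay capture: 33.254 Mbps × 3060 s = 101757.2 Mb
Total: 177618.4 Mb = 22202.3 MB.
= 20.68 GiB.

20.68 GiB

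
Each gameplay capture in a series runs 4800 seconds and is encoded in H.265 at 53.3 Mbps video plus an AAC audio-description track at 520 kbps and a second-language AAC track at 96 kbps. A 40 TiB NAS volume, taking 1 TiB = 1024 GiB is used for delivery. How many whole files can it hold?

Audio total: 520 + 96 = 616 kbps = 0.616 Mbps.
Total bitrate: 53.916 Mbps.
Per item: 53.916 Mbps × 4800 s = 258,797 Mb = 32,350 MB.
Capacity: 40 TiB = 351,843,721 Mb; 1359.54 items → 1359 complete.

1359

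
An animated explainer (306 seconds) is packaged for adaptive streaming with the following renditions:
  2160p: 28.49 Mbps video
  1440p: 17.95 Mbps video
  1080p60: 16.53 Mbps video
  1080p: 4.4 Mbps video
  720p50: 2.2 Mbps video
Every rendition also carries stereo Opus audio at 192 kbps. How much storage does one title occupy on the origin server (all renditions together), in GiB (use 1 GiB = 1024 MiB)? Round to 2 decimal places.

2.51 GiB

Audio: 192 kbps = 0.192 Mbps.
Sum of rendition bitrates: (28.49+0.192) + (17.95+0.192) + (16.53+0.192) + (4.4+0.192) + (2.2+0.192) = 70.530 Mbps.
× 306 s = 21,582 Mb = 2,698 MB = 2.512 GiB.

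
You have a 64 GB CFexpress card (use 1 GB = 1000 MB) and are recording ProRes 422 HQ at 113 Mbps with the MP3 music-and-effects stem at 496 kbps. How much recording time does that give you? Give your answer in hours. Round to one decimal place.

Audio: 496 kbps = 0.496 Mbps.
Total bitrate: 113 + 0.496 = 113.496 Mbps.
Capacity: 64 GB = 512,000 Mb.
Recording time: 512,000 / 113.496 = 4,511 s ≈ 1.25 hours.

1.3 hours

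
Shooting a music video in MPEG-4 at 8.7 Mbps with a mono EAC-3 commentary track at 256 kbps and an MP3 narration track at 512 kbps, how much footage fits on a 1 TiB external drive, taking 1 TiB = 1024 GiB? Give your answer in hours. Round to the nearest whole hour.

258 hours

Audio total: 256 + 512 = 768 kbps = 0.768 Mbps.
Total bitrate: 8.7 + 0.768 = 9.468 Mbps.
Capacity: 1 TiB = 8,796,093 Mb.
Recording time: 8,796,093 / 9.468 = 929,034 s ≈ 258 hours.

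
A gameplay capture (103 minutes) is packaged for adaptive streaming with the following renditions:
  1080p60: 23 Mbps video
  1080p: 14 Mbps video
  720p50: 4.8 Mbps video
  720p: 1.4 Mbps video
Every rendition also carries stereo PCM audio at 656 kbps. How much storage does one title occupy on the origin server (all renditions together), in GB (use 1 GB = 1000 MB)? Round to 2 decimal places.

103 min = 6180 s
Audio: 656 kbps = 0.656 Mbps.
Sum of rendition bitrates: (23+0.656) + (14+0.656) + (4.8+0.656) + (1.4+0.656) = 45.824 Mbps.
× 6180 s = 283,192 Mb = 35,399 MB = 35.40 GB.

35.40 GB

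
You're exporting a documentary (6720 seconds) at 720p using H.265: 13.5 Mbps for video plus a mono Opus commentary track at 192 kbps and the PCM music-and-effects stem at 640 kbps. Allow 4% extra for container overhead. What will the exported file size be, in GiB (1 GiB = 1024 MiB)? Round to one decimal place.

Audio total: 192 + 640 = 832 kbps = 0.832 Mbps.
Total bitrate: 13.5 + 0.832 = 14.332 Mbps.
Stream data: 14.332 Mbps × 6720 s = 96311.0 Mb.
With 4% container overhead: ×1.04.
100,163 Mb = 12,520,435,200 bytes ÷ 1,073,741,824 = 11.66 GiB.

11.7 GiB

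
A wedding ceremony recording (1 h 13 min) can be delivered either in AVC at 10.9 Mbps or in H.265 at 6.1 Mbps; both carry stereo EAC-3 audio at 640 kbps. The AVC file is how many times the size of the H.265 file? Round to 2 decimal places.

1.71

1 h 13 min = 73 min = 4380 s
Audio: 640 kbps = 0.640 Mbps.
AVC: 11.540 Mbps × 4380 s = 50545.2 Mb = 6.318 GB.
H.265: 6.740 Mbps × 4380 s = 29521.2 Mb = 3.690 GB.
Ratio: 6.318 / 3.690 = 1.712.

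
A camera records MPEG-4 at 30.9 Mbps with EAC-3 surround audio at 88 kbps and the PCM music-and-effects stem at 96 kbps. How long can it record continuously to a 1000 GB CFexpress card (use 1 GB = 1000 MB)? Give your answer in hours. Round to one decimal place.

Audio total: 88 + 96 = 184 kbps = 0.184 Mbps.
Total bitrate: 30.9 + 0.184 = 31.084 Mbps.
Capacity: 1000 GB = 8,000,000 Mb.
Recording time: 8,000,000 / 31.084 = 257,367 s ≈ 71.5 hours.

71.5 hours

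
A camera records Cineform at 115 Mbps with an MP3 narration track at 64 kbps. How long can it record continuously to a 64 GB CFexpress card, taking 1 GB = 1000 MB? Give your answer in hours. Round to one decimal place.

Audio: 64 kbps = 0.064 Mbps.
Total bitrate: 115 + 0.064 = 115.064 Mbps.
Capacity: 64 GB = 512,000 Mb.
Recording time: 512,000 / 115.064 = 4,450 s ≈ 1.24 hours.

1.2 hours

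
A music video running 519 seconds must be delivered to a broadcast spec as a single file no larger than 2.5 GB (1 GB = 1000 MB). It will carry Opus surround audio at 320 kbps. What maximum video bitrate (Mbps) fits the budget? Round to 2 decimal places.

38.22 Mbps

Budget: 2.5 GB = 20000.0 Mb.
Total bitrate budget: 20000.0 Mb / 519 s = 38.536 Mbps.
Audio: 320 kbps = 0.320 Mbps.
Video: 38.536 − 0.320 = 38.216 Mbps.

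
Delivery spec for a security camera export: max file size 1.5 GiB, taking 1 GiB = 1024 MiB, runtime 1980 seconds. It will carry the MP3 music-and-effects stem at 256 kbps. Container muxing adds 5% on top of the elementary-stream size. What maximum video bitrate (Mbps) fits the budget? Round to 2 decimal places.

Budget: 1.5 GiB = 12884.9 Mb.
Stream payload after overhead: 12884.9 / 1.05 = 12271.3 Mb.
Total bitrate budget: 12271.3 Mb / 1980 s = 6.198 Mbps.
Audio: 256 kbps = 0.256 Mbps.
Video: 6.198 − 0.256 = 5.942 Mbps.

5.94 Mbps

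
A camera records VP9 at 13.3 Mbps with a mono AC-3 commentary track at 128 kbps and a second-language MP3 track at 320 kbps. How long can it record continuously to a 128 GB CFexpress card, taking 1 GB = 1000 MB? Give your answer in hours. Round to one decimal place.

20.7 hours

Audio total: 128 + 320 = 448 kbps = 0.448 Mbps.
Total bitrate: 13.3 + 0.448 = 13.748 Mbps.
Capacity: 128 GB = 1,024,000 Mb.
Recording time: 1,024,000 / 13.748 = 74,484 s ≈ 20.7 hours.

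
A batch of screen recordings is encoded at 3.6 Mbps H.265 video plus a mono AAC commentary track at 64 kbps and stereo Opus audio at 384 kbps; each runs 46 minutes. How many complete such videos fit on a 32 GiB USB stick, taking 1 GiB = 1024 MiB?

24

46 min = 2760 s
Audio total: 64 + 384 = 448 kbps = 0.448 Mbps.
Total bitrate: 4.048 Mbps.
Per item: 4.048 Mbps × 2760 s = 11,172 Mb = 1,397 MB.
Capacity: 32 GiB = 274,878 Mb; 24.60 items → 24 complete.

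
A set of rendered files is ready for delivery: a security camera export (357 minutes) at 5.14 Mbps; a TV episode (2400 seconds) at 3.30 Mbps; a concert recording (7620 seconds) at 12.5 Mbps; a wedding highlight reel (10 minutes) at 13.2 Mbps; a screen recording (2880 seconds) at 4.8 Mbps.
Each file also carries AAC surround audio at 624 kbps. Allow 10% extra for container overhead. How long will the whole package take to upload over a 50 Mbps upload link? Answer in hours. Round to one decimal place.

1.6 hours

Audio: 624 kbps = 0.624 Mbps.
security camera export: 5.764 Mbps × 21420 s × 1.10 = 135811.4 Mb
TV episode: 3.924 Mbps × 2400 s × 1.10 = 10359.4 Mb
concert recording: 13.124 Mbps × 7620 s × 1.10 = 110005.4 Mb
wedding highlight reel: 13.824 Mbps × 600 s × 1.10 = 9123.8 Mb
screen recording: 5.424 Mbps × 2880 s × 1.10 = 17183.2 Mb
Total: 282483.2 Mb = 35310.4 MB.
At 50 Mbps: 282483.2 / 50 = 5650 s ≈ 1.57 hours.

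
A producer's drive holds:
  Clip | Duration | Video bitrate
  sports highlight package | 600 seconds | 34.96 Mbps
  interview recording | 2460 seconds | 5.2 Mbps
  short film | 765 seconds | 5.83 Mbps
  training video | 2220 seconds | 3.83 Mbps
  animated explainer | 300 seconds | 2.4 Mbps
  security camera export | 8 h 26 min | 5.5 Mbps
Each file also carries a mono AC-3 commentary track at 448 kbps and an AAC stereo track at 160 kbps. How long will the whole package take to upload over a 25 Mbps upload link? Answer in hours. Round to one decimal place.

2.6 hours

Audio total: 448 + 160 = 608 kbps = 0.608 Mbps.
sports highlight package: 35.568 Mbps × 600 s = 21340.8 Mb
interview recording: 5.808 Mbps × 2460 s = 14287.7 Mb
short film: 6.438 Mbps × 765 s = 4925.1 Mb
training video: 4.438 Mbps × 2220 s = 9852.4 Mb
animated explainer: 3.008 Mbps × 300 s = 902.4 Mb
security camera export: 6.108 Mbps × 30360 s = 185438.9 Mb
Total: 236747.2 Mb = 29593.4 MB.
At 25 Mbps: 236747.2 / 25 = 9470 s ≈ 2.63 hours.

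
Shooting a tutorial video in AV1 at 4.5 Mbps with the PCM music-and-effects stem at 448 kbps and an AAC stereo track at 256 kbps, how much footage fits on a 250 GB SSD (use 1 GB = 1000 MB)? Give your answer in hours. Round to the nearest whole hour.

107 hours

Audio total: 448 + 256 = 704 kbps = 0.704 Mbps.
Total bitrate: 4.5 + 0.704 = 5.204 Mbps.
Capacity: 250 GB = 2,000,000 Mb.
Recording time: 2,000,000 / 5.204 = 384,320 s ≈ 107 hours.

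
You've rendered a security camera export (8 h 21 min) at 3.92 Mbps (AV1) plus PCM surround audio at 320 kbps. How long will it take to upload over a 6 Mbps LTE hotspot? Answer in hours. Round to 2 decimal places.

8 h 21 min = 501 min = 30060 s
Audio: 320 kbps = 0.320 Mbps.
Total bitrate: 4.240 Mbps.
File: 4.240 Mbps × 30060 s = 127454.4 Mb.
At 6 Mbps: 127454.4 / 6 = 21242.4 s ≈ 5.9 hours.

5.90 hours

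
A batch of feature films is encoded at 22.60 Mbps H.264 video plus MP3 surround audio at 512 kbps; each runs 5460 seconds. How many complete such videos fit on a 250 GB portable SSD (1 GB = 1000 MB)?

Audio: 512 kbps = 0.512 Mbps.
Total bitrate: 23.112 Mbps.
Per item: 23.112 Mbps × 5460 s = 126,192 Mb = 15,774 MB.
Capacity: 250 GB = 2,000,000 Mb; 15.85 items → 15 complete.

15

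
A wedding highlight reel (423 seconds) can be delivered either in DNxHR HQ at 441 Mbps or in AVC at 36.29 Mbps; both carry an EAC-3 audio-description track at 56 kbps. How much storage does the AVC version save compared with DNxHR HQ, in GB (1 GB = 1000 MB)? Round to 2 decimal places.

Audio: 56 kbps = 0.056 Mbps.
DNxHR HQ: 441.056 Mbps × 423 s = 186566.7 Mb = 23.321 GB.
AVC: 36.346 Mbps × 423 s = 15374.4 Mb = 1.922 GB.
Saving: 23.321 − 1.922 = 21.399 GB.

21.40 GB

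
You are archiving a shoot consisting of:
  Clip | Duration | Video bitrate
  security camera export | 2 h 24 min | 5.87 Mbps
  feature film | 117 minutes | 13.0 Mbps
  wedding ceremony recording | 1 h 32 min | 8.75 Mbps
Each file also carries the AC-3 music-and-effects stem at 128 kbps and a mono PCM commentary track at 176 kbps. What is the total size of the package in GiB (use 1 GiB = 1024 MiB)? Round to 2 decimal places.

22.90 GiB

Audio total: 128 + 176 = 304 kbps = 0.304 Mbps.
security camera export: 6.174 Mbps × 8640 s = 53343.4 Mb
feature film: 13.304 Mbps × 7020 s = 93394.1 Mb
wedding ceremony recording: 9.054 Mbps × 5520 s = 49978.1 Mb
Total: 196715.5 Mb = 24589.4 MB.
= 22.90 GiB.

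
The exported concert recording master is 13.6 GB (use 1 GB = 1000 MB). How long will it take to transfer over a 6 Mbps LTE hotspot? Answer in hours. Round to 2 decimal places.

5.04 hours

File: 13.6 GB = 108800.0 Mb.
At 6 Mbps: 108800.0 / 6 = 18133.3 s ≈ 5.04 hours.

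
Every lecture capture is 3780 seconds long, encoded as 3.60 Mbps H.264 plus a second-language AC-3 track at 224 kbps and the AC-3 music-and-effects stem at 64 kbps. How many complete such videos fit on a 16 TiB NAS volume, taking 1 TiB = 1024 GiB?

Audio total: 224 + 64 = 288 kbps = 0.288 Mbps.
Total bitrate: 3.888 Mbps.
Per item: 3.888 Mbps × 3780 s = 14,697 Mb = 1,837 MB.
Capacity: 16 TiB = 140,737,488 Mb; 9576.17 items → 9576 complete.

9576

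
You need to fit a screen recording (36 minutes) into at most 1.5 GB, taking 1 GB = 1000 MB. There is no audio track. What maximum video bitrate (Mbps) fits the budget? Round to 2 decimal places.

5.56 Mbps

Budget: 1.5 GB = 12000.0 Mb.
36 min = 2160 s
Total bitrate budget: 12000.0 Mb / 2160 s = 5.556 Mbps.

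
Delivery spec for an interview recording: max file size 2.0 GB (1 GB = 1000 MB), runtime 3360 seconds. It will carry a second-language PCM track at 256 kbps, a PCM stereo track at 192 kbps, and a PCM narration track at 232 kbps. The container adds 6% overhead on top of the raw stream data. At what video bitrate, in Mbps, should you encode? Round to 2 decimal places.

3.81 Mbps

Budget: 2.0 GB = 16000.0 Mb.
Stream payload after overhead: 16000.0 / 1.06 = 15094.3 Mb.
Total bitrate budget: 15094.3 Mb / 3360 s = 4.492 Mbps.
Audio total: 256 + 192 + 232 = 680 kbps = 0.680 Mbps.
Video: 4.492 − 0.680 = 3.812 Mbps.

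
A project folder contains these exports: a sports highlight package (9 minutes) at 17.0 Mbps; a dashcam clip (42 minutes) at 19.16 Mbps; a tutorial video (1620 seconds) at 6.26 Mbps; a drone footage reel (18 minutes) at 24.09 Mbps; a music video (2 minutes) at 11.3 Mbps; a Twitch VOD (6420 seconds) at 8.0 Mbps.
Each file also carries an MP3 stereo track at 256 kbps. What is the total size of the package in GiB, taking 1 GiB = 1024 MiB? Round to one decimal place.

Audio: 256 kbps = 0.256 Mbps.
sports highlight package: 17.256 Mbps × 540 s = 9318.2 Mb
dashcam clip: 19.416 Mbps × 2520 s = 48928.3 Mb
tutorial video: 6.516 Mbps × 1620 s = 10555.9 Mb
drone footage reel: 24.346 Mbps × 1080 s = 26293.7 Mb
music video: 11.556 Mbps × 120 s = 1386.7 Mb
Twitch VOD: 8.256 Mbps × 6420 s = 53003.5 Mb
Total: 149486.4 Mb = 18685.8 MB.
= 17.40 GiB.

17.4 GiB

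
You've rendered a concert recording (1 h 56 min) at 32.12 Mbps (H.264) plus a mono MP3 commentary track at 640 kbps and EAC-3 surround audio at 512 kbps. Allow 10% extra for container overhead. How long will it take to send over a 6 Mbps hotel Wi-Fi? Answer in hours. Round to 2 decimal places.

11.79 hours

1 h 56 min = 116 min = 6960 s
Audio total: 640 + 512 = 1152 kbps = 1.152 Mbps.
Total bitrate: 33.272 Mbps.
File: 33.272 Mbps × 6960 s = 231573.1 Mb.
With 10% container overhead: ×1.10. → 254730.4 Mb.
At 6 Mbps: 254730.4 / 6 = 42455.1 s ≈ 11.8 hours.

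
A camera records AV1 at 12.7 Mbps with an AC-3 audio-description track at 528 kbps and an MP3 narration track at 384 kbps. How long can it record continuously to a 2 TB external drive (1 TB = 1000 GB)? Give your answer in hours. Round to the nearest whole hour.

Audio total: 528 + 384 = 912 kbps = 0.912 Mbps.
Total bitrate: 12.7 + 0.912 = 13.612 Mbps.
Capacity: 2 TB = 16,000,000 Mb.
Recording time: 16,000,000 / 13.612 = 1,175,433 s ≈ 327 hours.

327 hours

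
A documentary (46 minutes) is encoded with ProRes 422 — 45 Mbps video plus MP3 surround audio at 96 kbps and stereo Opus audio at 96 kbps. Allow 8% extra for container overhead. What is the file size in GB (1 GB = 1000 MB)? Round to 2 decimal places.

46 min = 2760 s
Audio total: 96 + 96 = 192 kbps = 0.192 Mbps.
Total bitrate: 45 + 0.192 = 45.192 Mbps.
Stream data: 45.192 Mbps × 2760 s = 124729.9 Mb.
With 8% container overhead: ×1.08.
134,708 Mb ÷ 8 = 16,839 MB → 16.84 GB.

16.84 GB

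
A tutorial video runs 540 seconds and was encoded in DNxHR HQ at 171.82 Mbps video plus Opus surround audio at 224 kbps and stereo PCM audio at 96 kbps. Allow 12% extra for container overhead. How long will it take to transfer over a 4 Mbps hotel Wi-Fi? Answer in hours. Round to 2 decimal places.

Audio total: 224 + 96 = 320 kbps = 0.320 Mbps.
Total bitrate: 172.140 Mbps.
File: 172.140 Mbps × 540 s = 92955.6 Mb.
With 12% container overhead: ×1.12. → 104110.3 Mb.
At 4 Mbps: 104110.3 / 4 = 26027.6 s ≈ 7.23 hours.

7.23 hours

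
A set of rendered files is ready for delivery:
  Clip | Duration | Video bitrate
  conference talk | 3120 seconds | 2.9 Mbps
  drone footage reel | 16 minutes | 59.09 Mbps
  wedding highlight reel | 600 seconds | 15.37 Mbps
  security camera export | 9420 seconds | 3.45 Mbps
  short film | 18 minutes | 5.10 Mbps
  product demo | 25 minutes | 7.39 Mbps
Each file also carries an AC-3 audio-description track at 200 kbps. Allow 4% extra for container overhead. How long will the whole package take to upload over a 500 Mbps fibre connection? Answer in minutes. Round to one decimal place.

4.4 minutes

Audio: 200 kbps = 0.200 Mbps.
conference talk: 3.100 Mbps × 3120 s × 1.04 = 10058.9 Mb
drone footage reel: 59.290 Mbps × 960 s × 1.04 = 59195.1 Mb
wedding highlight reel: 15.570 Mbps × 600 s × 1.04 = 9715.7 Mb
security camera export: 3.650 Mbps × 9420 s × 1.04 = 35758.3 Mb
short film: 5.300 Mbps × 1080 s × 1.04 = 5953.0 Mb
product demo: 7.590 Mbps × 1500 s × 1.04 = 11840.4 Mb
Total: 132521.4 Mb = 16565.2 MB.
At 500 Mbps: 132521.4 / 500 = 265 s ≈ 4.42 minutes.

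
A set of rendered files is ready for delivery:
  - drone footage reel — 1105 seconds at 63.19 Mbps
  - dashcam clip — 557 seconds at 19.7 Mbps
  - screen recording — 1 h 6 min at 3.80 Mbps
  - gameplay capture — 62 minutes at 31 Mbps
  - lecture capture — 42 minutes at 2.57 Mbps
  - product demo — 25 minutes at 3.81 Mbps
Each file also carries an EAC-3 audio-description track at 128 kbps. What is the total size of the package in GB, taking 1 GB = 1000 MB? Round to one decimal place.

28.1 GB

Audio: 128 kbps = 0.128 Mbps.
drone footage reel: 63.318 Mbps × 1105 s = 69966.4 Mb
dashcam clip: 19.828 Mbps × 557 s = 11044.2 Mb
screen recording: 3.928 Mbps × 3960 s = 15554.9 Mb
gameplay capture: 31.128 Mbps × 3720 s = 115796.2 Mb
lecture capture: 2.698 Mbps × 2520 s = 6799.0 Mb
product demo: 3.938 Mbps × 1500 s = 5907.0 Mb
Total: 225067.6 Mb = 28133.4 MB.
= 28.13 GB.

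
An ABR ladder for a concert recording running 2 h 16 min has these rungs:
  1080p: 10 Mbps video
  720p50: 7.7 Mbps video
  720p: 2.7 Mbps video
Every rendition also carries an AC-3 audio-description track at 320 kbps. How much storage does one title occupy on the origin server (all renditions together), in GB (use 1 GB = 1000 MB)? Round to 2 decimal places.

21.79 GB

2 h 16 min = 136 min = 8160 s
Audio: 320 kbps = 0.320 Mbps.
Sum of rendition bitrates: (10+0.320) + (7.7+0.320) + (2.7+0.320) = 21.360 Mbps.
× 8160 s = 174,298 Mb = 21,787 MB = 21.79 GB.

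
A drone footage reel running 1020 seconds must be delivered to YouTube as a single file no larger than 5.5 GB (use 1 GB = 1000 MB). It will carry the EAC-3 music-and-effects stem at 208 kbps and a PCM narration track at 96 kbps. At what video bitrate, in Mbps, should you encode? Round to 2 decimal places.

42.83 Mbps

Budget: 5.5 GB = 44000.0 Mb.
Total bitrate budget: 44000.0 Mb / 1020 s = 43.137 Mbps.
Audio total: 208 + 96 = 304 kbps = 0.304 Mbps.
Video: 43.137 − 0.304 = 42.833 Mbps.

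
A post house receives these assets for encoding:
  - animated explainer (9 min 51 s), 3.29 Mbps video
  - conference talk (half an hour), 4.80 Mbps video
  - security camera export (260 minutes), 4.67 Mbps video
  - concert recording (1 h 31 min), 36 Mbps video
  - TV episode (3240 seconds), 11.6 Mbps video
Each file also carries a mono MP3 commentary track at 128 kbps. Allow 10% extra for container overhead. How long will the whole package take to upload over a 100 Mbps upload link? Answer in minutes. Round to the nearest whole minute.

59 minutes

Audio: 128 kbps = 0.128 Mbps.
animated explainer: 3.418 Mbps × 591 s × 1.10 = 2222.0 Mb
conference talk: 4.928 Mbps × 1800 s × 1.10 = 9757.4 Mb
security camera export: 4.798 Mbps × 15600 s × 1.10 = 82333.7 Mb
concert recording: 36.128 Mbps × 5460 s × 1.10 = 216984.8 Mb
TV episode: 11.728 Mbps × 3240 s × 1.10 = 41798.6 Mb
Total: 353096.5 Mb = 44137.1 MB.
At 100 Mbps: 353096.5 / 100 = 3531 s ≈ 58.8 minutes.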